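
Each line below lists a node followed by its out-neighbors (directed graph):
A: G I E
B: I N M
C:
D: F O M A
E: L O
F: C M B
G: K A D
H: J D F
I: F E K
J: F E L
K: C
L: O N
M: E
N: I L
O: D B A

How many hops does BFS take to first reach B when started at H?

Level 0: H
Level 1: D, F, J
Level 2: A, B, C, E, L, M, O
Level 3: G, I, N
Level 4: K
B first appears at level 2.

2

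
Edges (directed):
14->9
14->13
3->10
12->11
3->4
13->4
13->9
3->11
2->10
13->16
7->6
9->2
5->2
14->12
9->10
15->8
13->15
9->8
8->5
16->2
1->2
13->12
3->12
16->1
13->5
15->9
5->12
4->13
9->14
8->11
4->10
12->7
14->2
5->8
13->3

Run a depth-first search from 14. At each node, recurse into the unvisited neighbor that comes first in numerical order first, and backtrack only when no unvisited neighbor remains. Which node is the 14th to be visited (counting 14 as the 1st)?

15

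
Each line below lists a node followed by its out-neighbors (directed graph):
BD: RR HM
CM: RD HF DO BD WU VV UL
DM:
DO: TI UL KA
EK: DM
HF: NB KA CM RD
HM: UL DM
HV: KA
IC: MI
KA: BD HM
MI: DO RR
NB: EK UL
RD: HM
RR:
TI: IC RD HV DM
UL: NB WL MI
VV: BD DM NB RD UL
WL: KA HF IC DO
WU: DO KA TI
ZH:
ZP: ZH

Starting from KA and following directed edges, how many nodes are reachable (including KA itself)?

BFS from KA visits: KA, HM, BD, UL, DM, RR, WL, NB, MI, IC, HF, DO, EK, RD, CM, TI, WU, VV, HV
Reachable nodes: 19 of 21 total.

19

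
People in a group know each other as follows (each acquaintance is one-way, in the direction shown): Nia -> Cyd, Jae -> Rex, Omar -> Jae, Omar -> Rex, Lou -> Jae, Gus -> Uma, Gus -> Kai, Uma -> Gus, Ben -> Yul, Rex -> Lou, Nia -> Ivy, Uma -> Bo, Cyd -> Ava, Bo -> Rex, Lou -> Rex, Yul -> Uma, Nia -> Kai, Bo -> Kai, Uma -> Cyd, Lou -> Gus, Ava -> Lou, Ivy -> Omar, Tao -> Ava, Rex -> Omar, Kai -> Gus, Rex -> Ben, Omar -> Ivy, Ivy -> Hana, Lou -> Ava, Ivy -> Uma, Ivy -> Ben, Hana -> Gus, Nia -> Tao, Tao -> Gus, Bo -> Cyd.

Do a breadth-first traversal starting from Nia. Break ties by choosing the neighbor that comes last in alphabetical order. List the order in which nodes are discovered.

Nia → Tao → Kai → Ivy → Cyd → Gus → Ava → Uma → Omar → Hana → Ben → Lou → Bo → Rex → Jae → Yul

Visit Nia; enqueue Tao, Kai, Ivy, Cyd → queue [Tao, Kai, Ivy, Cyd]
Visit Tao; enqueue Gus, Ava → queue [Kai, Ivy, Cyd, Gus, Ava]
Visit Kai → queue [Ivy, Cyd, Gus, Ava]
Visit Ivy; enqueue Uma, Omar, Hana, Ben → queue [Cyd, Gus, Ava, Uma, Omar, Hana, Ben]
Visit Cyd → queue [Gus, Ava, Uma, Omar, Hana, Ben]
Visit Gus → queue [Ava, Uma, Omar, Hana, Ben]
Visit Ava; enqueue Lou → queue [Uma, Omar, Hana, Ben, Lou]
Visit Uma; enqueue Bo → queue [Omar, Hana, Ben, Lou, Bo]
Visit Omar; enqueue Rex, Jae → queue [Hana, Ben, Lou, Bo, Rex, Jae]
Visit Hana → queue [Ben, Lou, Bo, Rex, Jae]
Visit Ben; enqueue Yul → queue [Lou, Bo, Rex, Jae, Yul]
Visit Lou → queue [Bo, Rex, Jae, Yul]
Visit Bo → queue [Rex, Jae, Yul]
Visit Rex → queue [Jae, Yul]
Visit Jae → queue [Yul]
Visit Yul → queue []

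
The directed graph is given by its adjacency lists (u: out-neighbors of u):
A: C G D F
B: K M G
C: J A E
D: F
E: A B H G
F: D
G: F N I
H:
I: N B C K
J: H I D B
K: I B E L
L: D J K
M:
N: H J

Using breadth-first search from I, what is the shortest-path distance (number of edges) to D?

3

Level 0: I
Level 1: B, C, K, N
Level 2: A, E, G, H, J, L, M
Level 3: D, F
D first appears at level 3.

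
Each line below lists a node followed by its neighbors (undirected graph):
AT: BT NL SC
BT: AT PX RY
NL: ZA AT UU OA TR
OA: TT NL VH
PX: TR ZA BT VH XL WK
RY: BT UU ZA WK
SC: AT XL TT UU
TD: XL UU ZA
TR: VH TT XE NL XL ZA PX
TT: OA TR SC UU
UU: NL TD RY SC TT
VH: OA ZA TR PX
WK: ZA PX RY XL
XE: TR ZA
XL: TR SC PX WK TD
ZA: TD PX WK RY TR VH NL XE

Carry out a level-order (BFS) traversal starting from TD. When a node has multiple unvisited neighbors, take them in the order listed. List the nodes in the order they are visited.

TD, XL, UU, ZA, TR, SC, PX, WK, NL, RY, TT, VH, XE, AT, BT, OA

Visit TD; enqueue XL, UU, ZA → queue [XL, UU, ZA]
Visit XL; enqueue TR, SC, PX, WK → queue [UU, ZA, TR, SC, PX, WK]
Visit UU; enqueue NL, RY, TT → queue [ZA, TR, SC, PX, WK, NL, RY, TT]
Visit ZA; enqueue VH, XE → queue [TR, SC, PX, WK, NL, RY, TT, VH, XE]
Visit TR → queue [SC, PX, WK, NL, RY, TT, VH, XE]
Visit SC; enqueue AT → queue [PX, WK, NL, RY, TT, VH, XE, AT]
Visit PX; enqueue BT → queue [WK, NL, RY, TT, VH, XE, AT, BT]
Visit WK → queue [NL, RY, TT, VH, XE, AT, BT]
Visit NL; enqueue OA → queue [RY, TT, VH, XE, AT, BT, OA]
Visit RY → queue [TT, VH, XE, AT, BT, OA]
Visit TT → queue [VH, XE, AT, BT, OA]
Visit VH → queue [XE, AT, BT, OA]
Visit XE → queue [AT, BT, OA]
Visit AT → queue [BT, OA]
Visit BT → queue [OA]
Visit OA → queue []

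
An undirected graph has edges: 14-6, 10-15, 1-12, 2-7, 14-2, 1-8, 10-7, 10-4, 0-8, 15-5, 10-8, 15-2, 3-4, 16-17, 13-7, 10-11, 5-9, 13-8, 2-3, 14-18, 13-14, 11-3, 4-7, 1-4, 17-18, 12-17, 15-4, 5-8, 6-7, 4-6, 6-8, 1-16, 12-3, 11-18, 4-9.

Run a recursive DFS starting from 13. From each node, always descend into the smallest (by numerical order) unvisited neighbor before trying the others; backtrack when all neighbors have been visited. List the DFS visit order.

Visit 13
13 → 7
7 → 2
2 → 3
3 → 4
4 → 1
1 → 8
8 → 0
8 → 5
5 → 9
5 → 15
15 → 10
10 → 11
11 → 18
18 → 14
14 → 6
18 → 17
17 → 12
17 → 16

13 -> 7 -> 2 -> 3 -> 4 -> 1 -> 8 -> 0 -> 5 -> 9 -> 15 -> 10 -> 11 -> 18 -> 14 -> 6 -> 17 -> 12 -> 16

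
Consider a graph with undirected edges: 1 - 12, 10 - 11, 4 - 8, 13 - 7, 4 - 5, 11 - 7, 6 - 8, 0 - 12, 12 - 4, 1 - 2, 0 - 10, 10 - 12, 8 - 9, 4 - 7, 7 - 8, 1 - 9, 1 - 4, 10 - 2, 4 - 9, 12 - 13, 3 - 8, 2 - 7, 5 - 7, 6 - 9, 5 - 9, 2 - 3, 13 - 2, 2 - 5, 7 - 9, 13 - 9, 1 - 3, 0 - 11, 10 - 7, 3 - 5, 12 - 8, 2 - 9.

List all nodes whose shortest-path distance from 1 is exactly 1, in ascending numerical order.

Level 0: 1
Level 1: 2, 3, 4, 9, 12
Level 2: 0, 5, 6, 7, 8, 10, 13
Level 3: 11

2, 3, 4, 9, 12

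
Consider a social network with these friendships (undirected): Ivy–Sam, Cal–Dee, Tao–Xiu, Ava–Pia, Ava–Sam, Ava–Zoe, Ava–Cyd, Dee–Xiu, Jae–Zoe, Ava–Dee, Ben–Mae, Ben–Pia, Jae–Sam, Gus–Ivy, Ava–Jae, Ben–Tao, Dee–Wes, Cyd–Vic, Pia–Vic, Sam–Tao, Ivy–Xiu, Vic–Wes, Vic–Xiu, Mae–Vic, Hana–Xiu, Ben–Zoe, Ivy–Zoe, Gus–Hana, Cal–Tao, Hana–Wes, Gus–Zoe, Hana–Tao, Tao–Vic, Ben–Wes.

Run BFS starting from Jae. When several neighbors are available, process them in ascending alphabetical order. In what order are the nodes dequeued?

Jae, Ava, Sam, Zoe, Cyd, Dee, Pia, Ivy, Tao, Ben, Gus, Vic, Cal, Wes, Xiu, Hana, Mae

Visit Jae; enqueue Ava, Sam, Zoe → queue [Ava, Sam, Zoe]
Visit Ava; enqueue Cyd, Dee, Pia → queue [Sam, Zoe, Cyd, Dee, Pia]
Visit Sam; enqueue Ivy, Tao → queue [Zoe, Cyd, Dee, Pia, Ivy, Tao]
Visit Zoe; enqueue Ben, Gus → queue [Cyd, Dee, Pia, Ivy, Tao, Ben, Gus]
Visit Cyd; enqueue Vic → queue [Dee, Pia, Ivy, Tao, Ben, Gus, Vic]
Visit Dee; enqueue Cal, Wes, Xiu → queue [Pia, Ivy, Tao, Ben, Gus, Vic, Cal, Wes, Xiu]
Visit Pia → queue [Ivy, Tao, Ben, Gus, Vic, Cal, Wes, Xiu]
Visit Ivy → queue [Tao, Ben, Gus, Vic, Cal, Wes, Xiu]
Visit Tao; enqueue Hana → queue [Ben, Gus, Vic, Cal, Wes, Xiu, Hana]
Visit Ben; enqueue Mae → queue [Gus, Vic, Cal, Wes, Xiu, Hana, Mae]
Visit Gus → queue [Vic, Cal, Wes, Xiu, Hana, Mae]
Visit Vic → queue [Cal, Wes, Xiu, Hana, Mae]
Visit Cal → queue [Wes, Xiu, Hana, Mae]
Visit Wes → queue [Xiu, Hana, Mae]
Visit Xiu → queue [Hana, Mae]
Visit Hana → queue [Mae]
Visit Mae → queue []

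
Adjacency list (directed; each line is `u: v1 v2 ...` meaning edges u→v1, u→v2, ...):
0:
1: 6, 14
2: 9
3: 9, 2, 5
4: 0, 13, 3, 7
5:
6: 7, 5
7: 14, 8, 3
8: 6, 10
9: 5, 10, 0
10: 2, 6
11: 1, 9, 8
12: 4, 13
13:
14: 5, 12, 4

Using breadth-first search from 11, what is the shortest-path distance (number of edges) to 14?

2

Level 0: 11
Level 1: 1, 8, 9
Level 2: 0, 5, 6, 10, 14
Level 3: 2, 4, 7, 12
Level 4: 3, 13
14 first appears at level 2.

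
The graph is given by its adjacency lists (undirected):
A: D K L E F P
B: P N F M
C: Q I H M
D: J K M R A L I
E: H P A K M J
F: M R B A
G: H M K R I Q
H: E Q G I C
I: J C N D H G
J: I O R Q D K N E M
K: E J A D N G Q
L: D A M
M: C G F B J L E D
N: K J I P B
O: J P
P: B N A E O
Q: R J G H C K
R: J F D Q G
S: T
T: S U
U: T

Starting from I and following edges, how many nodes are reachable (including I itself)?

BFS from I visits: I, C, D, G, H, J, N, M, Q, A, K, L, R, E, O, B, P, F
Reachable nodes: 18 of 21 total.

18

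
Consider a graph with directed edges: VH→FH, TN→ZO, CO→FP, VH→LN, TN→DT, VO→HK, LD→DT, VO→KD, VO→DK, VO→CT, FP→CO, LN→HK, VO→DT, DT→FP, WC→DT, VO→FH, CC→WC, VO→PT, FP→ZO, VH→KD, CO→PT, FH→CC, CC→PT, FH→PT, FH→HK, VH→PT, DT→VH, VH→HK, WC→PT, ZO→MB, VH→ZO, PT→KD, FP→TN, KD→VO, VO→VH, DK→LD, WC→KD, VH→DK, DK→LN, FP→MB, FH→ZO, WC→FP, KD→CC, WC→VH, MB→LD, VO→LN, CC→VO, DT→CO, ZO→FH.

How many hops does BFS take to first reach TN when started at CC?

Level 0: CC
Level 1: PT, VO, WC
Level 2: CT, DK, DT, FH, FP, HK, KD, LN, VH
Level 3: CO, LD, MB, TN, ZO
TN first appears at level 3.

3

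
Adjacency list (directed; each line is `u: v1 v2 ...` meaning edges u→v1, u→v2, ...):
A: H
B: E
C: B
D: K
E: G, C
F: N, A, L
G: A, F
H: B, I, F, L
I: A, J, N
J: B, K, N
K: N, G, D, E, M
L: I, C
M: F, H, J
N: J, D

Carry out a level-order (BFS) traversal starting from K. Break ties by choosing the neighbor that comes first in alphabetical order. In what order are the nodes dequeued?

Visit K; enqueue D, E, G, M, N → queue [D, E, G, M, N]
Visit D → queue [E, G, M, N]
Visit E; enqueue C → queue [G, M, N, C]
Visit G; enqueue A, F → queue [M, N, C, A, F]
Visit M; enqueue H, J → queue [N, C, A, F, H, J]
Visit N → queue [C, A, F, H, J]
Visit C; enqueue B → queue [A, F, H, J, B]
Visit A → queue [F, H, J, B]
Visit F; enqueue L → queue [H, J, B, L]
Visit H; enqueue I → queue [J, B, L, I]
Visit J → queue [B, L, I]
Visit B → queue [L, I]
Visit L → queue [I]
Visit I → queue []

K D E G M N C A F H J B L I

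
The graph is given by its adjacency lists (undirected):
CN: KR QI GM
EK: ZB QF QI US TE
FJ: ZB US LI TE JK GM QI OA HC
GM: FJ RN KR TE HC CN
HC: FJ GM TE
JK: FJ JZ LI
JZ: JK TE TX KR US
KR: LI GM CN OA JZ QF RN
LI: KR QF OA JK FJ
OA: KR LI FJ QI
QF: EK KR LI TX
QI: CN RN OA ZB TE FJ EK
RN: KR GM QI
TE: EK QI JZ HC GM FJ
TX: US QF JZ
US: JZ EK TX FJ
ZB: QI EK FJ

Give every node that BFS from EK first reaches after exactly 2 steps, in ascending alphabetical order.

Level 0: EK
Level 1: QF, QI, TE, US, ZB
Level 2: CN, FJ, GM, HC, JZ, KR, LI, OA, RN, TX
Level 3: JK

CN, FJ, GM, HC, JZ, KR, LI, OA, RN, TX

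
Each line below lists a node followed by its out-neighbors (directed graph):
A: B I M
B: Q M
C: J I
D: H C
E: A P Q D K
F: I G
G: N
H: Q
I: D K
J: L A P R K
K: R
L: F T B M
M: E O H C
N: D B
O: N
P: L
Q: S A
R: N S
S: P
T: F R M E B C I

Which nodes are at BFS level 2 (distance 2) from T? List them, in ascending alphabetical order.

A, D, G, H, J, K, N, O, P, Q, S

Level 0: T
Level 1: B, C, E, F, I, M, R
Level 2: A, D, G, H, J, K, N, O, P, Q, S
Level 3: L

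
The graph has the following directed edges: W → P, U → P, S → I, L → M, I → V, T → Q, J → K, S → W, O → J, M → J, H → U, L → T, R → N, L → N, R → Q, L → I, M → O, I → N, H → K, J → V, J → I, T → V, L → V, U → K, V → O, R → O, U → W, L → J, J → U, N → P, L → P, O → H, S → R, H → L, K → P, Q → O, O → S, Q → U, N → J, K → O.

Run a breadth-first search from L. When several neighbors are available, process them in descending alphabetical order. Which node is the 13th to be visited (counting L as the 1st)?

S

Visit L; enqueue V, T, P, N, M, J, I → queue [V, T, P, N, M, J, I]
Visit V; enqueue O → queue [T, P, N, M, J, I, O]
Visit T; enqueue Q → queue [P, N, M, J, I, O, Q]
Visit P → queue [N, M, J, I, O, Q]
Visit N → queue [M, J, I, O, Q]
Visit M → queue [J, I, O, Q]
Visit J; enqueue U, K → queue [I, O, Q, U, K]
Visit I → queue [O, Q, U, K]
Visit O; enqueue S, H → queue [Q, U, K, S, H]
Visit Q → queue [U, K, S, H]
Visit U; enqueue W → queue [K, S, H, W]
Visit K → queue [S, H, W]
Visit S; enqueue R → queue [H, W, R]
Visit H → queue [W, R]
Visit W → queue [R]
Visit R → queue []

Visit order: L, V, T, P, N, M, J, I, O, Q, U, K, S, H, W, R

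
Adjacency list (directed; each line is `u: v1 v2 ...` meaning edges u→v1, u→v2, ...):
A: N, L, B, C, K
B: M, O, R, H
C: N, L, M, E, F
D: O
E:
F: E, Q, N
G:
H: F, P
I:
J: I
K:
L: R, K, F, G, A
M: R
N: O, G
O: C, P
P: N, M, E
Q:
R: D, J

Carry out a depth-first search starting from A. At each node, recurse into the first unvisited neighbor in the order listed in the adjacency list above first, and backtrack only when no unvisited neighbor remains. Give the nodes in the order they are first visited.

Visit A
A → N
N → O
O → C
C → L
L → R
R → D
R → J
J → I
L → K
L → F
F → E
F → Q
L → G
C → M
O → P
A → B
B → H

A, N, O, C, L, R, D, J, I, K, F, E, Q, G, M, P, B, H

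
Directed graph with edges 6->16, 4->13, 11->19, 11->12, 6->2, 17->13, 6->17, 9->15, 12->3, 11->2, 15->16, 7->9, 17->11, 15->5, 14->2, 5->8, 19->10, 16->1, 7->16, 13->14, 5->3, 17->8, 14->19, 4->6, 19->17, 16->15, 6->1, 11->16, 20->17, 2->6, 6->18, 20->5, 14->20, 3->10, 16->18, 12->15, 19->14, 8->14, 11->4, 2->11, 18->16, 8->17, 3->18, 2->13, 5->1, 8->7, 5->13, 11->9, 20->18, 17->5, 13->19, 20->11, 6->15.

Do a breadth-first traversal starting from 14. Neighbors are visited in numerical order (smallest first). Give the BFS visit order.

Visit 14; enqueue 2, 19, 20 → queue [2, 19, 20]
Visit 2; enqueue 6, 11, 13 → queue [19, 20, 6, 11, 13]
Visit 19; enqueue 10, 17 → queue [20, 6, 11, 13, 10, 17]
Visit 20; enqueue 5, 18 → queue [6, 11, 13, 10, 17, 5, 18]
Visit 6; enqueue 1, 15, 16 → queue [11, 13, 10, 17, 5, 18, 1, 15, 16]
Visit 11; enqueue 4, 9, 12 → queue [13, 10, 17, 5, 18, 1, 15, 16, 4, 9, 12]
Visit 13 → queue [10, 17, 5, 18, 1, 15, 16, 4, 9, 12]
Visit 10 → queue [17, 5, 18, 1, 15, 16, 4, 9, 12]
Visit 17; enqueue 8 → queue [5, 18, 1, 15, 16, 4, 9, 12, 8]
Visit 5; enqueue 3 → queue [18, 1, 15, 16, 4, 9, 12, 8, 3]
Visit 18 → queue [1, 15, 16, 4, 9, 12, 8, 3]
Visit 1 → queue [15, 16, 4, 9, 12, 8, 3]
Visit 15 → queue [16, 4, 9, 12, 8, 3]
Visit 16 → queue [4, 9, 12, 8, 3]
Visit 4 → queue [9, 12, 8, 3]
Visit 9 → queue [12, 8, 3]
Visit 12 → queue [8, 3]
Visit 8; enqueue 7 → queue [3, 7]
Visit 3 → queue [7]
Visit 7 → queue []

14 2 19 20 6 11 13 10 17 5 18 1 15 16 4 9 12 8 3 7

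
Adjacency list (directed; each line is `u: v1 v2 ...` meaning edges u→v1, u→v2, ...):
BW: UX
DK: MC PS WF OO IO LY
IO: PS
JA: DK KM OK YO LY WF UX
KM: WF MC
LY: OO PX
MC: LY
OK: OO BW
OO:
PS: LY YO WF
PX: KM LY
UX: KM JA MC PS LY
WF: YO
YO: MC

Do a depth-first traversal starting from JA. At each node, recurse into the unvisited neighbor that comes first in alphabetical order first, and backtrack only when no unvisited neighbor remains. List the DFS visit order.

Visit JA
JA → DK
DK → IO
IO → PS
PS → LY
LY → OO
LY → PX
PX → KM
KM → MC
KM → WF
WF → YO
JA → OK
OK → BW
BW → UX

JA, DK, IO, PS, LY, OO, PX, KM, MC, WF, YO, OK, BW, UX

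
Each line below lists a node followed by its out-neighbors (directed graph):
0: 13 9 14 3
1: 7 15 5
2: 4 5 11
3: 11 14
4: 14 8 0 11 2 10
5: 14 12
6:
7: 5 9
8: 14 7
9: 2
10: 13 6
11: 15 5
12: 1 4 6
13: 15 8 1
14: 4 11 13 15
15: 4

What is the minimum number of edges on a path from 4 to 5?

2

Level 0: 4
Level 1: 0, 2, 8, 10, 11, 14
Level 2: 3, 5, 6, 7, 9, 13, 15
Level 3: 1, 12
5 first appears at level 2.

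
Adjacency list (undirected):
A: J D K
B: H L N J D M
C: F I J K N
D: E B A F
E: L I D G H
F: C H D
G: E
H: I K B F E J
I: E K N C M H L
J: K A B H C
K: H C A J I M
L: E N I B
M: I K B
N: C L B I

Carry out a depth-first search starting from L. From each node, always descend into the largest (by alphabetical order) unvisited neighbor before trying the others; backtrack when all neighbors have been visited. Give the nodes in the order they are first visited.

L, N, I, M, K, J, H, F, D, E, G, B, A, C

Visit L
L → N
N → I
I → M
M → K
K → J
J → H
H → F
F → D
D → E
E → G
D → B
D → A
F → C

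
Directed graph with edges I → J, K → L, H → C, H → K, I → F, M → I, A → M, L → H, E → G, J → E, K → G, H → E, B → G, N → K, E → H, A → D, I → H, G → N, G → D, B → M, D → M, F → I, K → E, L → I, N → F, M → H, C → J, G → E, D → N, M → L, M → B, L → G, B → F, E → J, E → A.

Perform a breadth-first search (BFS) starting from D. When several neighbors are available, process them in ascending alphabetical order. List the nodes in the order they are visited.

D M N B H I L F K G C E J A

Visit D; enqueue M, N → queue [M, N]
Visit M; enqueue B, H, I, L → queue [N, B, H, I, L]
Visit N; enqueue F, K → queue [B, H, I, L, F, K]
Visit B; enqueue G → queue [H, I, L, F, K, G]
Visit H; enqueue C, E → queue [I, L, F, K, G, C, E]
Visit I; enqueue J → queue [L, F, K, G, C, E, J]
Visit L → queue [F, K, G, C, E, J]
Visit F → queue [K, G, C, E, J]
Visit K → queue [G, C, E, J]
Visit G → queue [C, E, J]
Visit C → queue [E, J]
Visit E; enqueue A → queue [J, A]
Visit J → queue [A]
Visit A → queue []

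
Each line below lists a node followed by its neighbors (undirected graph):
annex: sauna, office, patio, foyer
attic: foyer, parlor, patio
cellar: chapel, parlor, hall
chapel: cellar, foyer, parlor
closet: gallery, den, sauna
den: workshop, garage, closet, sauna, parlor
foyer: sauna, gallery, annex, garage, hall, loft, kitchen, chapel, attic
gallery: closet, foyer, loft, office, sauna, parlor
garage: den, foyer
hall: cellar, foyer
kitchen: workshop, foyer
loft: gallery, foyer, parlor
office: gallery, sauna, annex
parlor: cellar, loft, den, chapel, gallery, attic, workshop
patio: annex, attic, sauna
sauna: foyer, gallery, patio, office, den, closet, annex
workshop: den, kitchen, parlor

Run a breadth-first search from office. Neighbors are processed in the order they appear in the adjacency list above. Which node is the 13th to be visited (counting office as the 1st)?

kitchen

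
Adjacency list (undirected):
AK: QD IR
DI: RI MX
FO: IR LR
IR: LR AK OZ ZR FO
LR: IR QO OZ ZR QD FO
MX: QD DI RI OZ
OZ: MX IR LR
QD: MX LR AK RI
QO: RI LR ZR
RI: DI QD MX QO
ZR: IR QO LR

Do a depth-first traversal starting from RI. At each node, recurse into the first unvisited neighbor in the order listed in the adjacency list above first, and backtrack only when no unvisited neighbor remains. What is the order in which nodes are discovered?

Visit RI
RI → DI
DI → MX
MX → QD
QD → LR
LR → IR
IR → AK
IR → OZ
IR → ZR
ZR → QO
IR → FO

RI -> DI -> MX -> QD -> LR -> IR -> AK -> OZ -> ZR -> QO -> FO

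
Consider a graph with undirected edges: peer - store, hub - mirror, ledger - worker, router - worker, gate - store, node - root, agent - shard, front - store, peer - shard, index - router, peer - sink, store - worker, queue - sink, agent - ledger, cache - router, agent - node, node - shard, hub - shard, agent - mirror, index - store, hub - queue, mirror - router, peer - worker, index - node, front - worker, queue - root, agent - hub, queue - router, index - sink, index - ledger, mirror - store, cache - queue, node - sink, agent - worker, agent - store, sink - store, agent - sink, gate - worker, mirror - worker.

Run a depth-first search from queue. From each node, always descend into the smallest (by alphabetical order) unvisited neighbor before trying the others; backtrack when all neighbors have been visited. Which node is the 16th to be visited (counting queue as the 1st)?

Visit queue
queue → cache
cache → router
router → index
index → ledger
ledger → agent
agent → hub
hub → mirror
mirror → store
store → front
front → worker
worker → gate
worker → peer
peer → shard
shard → node
node → root
node → sink

Visit order: queue, cache, router, index, ledger, agent, hub, mirror, store, front, worker, gate, peer, shard, node, root, sink

root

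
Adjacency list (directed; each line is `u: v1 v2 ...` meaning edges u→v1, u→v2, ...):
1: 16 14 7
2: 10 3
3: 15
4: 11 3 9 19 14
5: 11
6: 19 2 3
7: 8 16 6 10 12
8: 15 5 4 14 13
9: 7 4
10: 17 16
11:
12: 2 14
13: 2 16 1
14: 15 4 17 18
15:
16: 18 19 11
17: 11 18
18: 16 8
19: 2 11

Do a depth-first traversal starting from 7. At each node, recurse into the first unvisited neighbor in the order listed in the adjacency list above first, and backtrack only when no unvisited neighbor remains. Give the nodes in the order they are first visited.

Visit 7
7 → 8
8 → 15
8 → 5
5 → 11
8 → 4
4 → 3
4 → 9
4 → 19
19 → 2
2 → 10
10 → 17
17 → 18
18 → 16
4 → 14
8 → 13
13 → 1
7 → 6
7 → 12

7 -> 8 -> 15 -> 5 -> 11 -> 4 -> 3 -> 9 -> 19 -> 2 -> 10 -> 17 -> 18 -> 16 -> 14 -> 13 -> 1 -> 6 -> 12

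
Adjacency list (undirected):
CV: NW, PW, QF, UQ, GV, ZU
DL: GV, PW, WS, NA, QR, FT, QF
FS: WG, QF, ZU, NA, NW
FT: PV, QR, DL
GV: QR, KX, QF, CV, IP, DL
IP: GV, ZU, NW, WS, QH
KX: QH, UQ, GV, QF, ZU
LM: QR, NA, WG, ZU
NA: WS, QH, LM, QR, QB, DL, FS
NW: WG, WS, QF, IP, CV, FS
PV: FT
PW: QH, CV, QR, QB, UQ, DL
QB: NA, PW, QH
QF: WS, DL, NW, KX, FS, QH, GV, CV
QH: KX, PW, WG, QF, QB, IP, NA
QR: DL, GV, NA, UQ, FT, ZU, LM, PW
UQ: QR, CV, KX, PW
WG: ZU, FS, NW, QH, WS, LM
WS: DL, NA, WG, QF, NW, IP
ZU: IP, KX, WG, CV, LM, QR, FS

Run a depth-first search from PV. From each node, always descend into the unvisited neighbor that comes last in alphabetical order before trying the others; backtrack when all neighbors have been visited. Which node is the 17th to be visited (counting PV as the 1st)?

NA

Visit PV
PV → FT
FT → QR
QR → ZU
ZU → WG
WG → WS
WS → QF
QF → QH
QH → QB
QB → PW
PW → UQ
UQ → KX
KX → GV
GV → IP
IP → NW
NW → FS
FS → NA
NA → LM
NA → DL
NW → CV

Visit order: PV, FT, QR, ZU, WG, WS, QF, QH, QB, PW, UQ, KX, GV, IP, NW, FS, NA, LM, DL, CV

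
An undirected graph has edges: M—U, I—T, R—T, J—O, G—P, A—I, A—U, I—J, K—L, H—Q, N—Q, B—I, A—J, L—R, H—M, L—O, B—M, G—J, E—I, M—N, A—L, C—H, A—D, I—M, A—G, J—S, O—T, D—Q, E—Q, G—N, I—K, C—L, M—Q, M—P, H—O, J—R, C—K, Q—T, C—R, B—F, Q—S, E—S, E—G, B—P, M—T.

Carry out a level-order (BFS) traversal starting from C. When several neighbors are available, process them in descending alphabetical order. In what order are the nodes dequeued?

Visit C; enqueue R, L, K, H → queue [R, L, K, H]
Visit R; enqueue T, J → queue [L, K, H, T, J]
Visit L; enqueue O, A → queue [K, H, T, J, O, A]
Visit K; enqueue I → queue [H, T, J, O, A, I]
Visit H; enqueue Q, M → queue [T, J, O, A, I, Q, M]
Visit T → queue [J, O, A, I, Q, M]
Visit J; enqueue S, G → queue [O, A, I, Q, M, S, G]
Visit O → queue [A, I, Q, M, S, G]
Visit A; enqueue U, D → queue [I, Q, M, S, G, U, D]
Visit I; enqueue E, B → queue [Q, M, S, G, U, D, E, B]
Visit Q; enqueue N → queue [M, S, G, U, D, E, B, N]
Visit M; enqueue P → queue [S, G, U, D, E, B, N, P]
Visit S → queue [G, U, D, E, B, N, P]
Visit G → queue [U, D, E, B, N, P]
Visit U → queue [D, E, B, N, P]
Visit D → queue [E, B, N, P]
Visit E → queue [B, N, P]
Visit B; enqueue F → queue [N, P, F]
Visit N → queue [P, F]
Visit P → queue [F]
Visit F → queue []

C, R, L, K, H, T, J, O, A, I, Q, M, S, G, U, D, E, B, N, P, F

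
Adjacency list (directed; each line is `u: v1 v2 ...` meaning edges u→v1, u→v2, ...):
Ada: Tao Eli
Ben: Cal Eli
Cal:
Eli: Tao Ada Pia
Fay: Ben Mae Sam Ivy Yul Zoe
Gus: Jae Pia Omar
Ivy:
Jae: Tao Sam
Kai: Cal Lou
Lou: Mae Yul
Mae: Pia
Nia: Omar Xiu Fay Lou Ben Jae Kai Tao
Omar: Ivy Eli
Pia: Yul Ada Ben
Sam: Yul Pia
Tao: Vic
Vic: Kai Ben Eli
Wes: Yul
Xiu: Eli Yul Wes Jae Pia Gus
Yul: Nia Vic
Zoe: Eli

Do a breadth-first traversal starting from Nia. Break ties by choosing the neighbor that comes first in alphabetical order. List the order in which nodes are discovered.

Nia, Ben, Fay, Jae, Kai, Lou, Omar, Tao, Xiu, Cal, Eli, Ivy, Mae, Sam, Yul, Zoe, Vic, Gus, Pia, Wes, Ada

Visit Nia; enqueue Ben, Fay, Jae, Kai, Lou, Omar, Tao, Xiu → queue [Ben, Fay, Jae, Kai, Lou, Omar, Tao, Xiu]
Visit Ben; enqueue Cal, Eli → queue [Fay, Jae, Kai, Lou, Omar, Tao, Xiu, Cal, Eli]
Visit Fay; enqueue Ivy, Mae, Sam, Yul, Zoe → queue [Jae, Kai, Lou, Omar, Tao, Xiu, Cal, Eli, Ivy, Mae, Sam, Yul, Zoe]
Visit Jae → queue [Kai, Lou, Omar, Tao, Xiu, Cal, Eli, Ivy, Mae, Sam, Yul, Zoe]
Visit Kai → queue [Lou, Omar, Tao, Xiu, Cal, Eli, Ivy, Mae, Sam, Yul, Zoe]
Visit Lou → queue [Omar, Tao, Xiu, Cal, Eli, Ivy, Mae, Sam, Yul, Zoe]
Visit Omar → queue [Tao, Xiu, Cal, Eli, Ivy, Mae, Sam, Yul, Zoe]
Visit Tao; enqueue Vic → queue [Xiu, Cal, Eli, Ivy, Mae, Sam, Yul, Zoe, Vic]
Visit Xiu; enqueue Gus, Pia, Wes → queue [Cal, Eli, Ivy, Mae, Sam, Yul, Zoe, Vic, Gus, Pia, Wes]
Visit Cal → queue [Eli, Ivy, Mae, Sam, Yul, Zoe, Vic, Gus, Pia, Wes]
Visit Eli; enqueue Ada → queue [Ivy, Mae, Sam, Yul, Zoe, Vic, Gus, Pia, Wes, Ada]
Visit Ivy → queue [Mae, Sam, Yul, Zoe, Vic, Gus, Pia, Wes, Ada]
Visit Mae → queue [Sam, Yul, Zoe, Vic, Gus, Pia, Wes, Ada]
Visit Sam → queue [Yul, Zoe, Vic, Gus, Pia, Wes, Ada]
Visit Yul → queue [Zoe, Vic, Gus, Pia, Wes, Ada]
Visit Zoe → queue [Vic, Gus, Pia, Wes, Ada]
Visit Vic → queue [Gus, Pia, Wes, Ada]
Visit Gus → queue [Pia, Wes, Ada]
Visit Pia → queue [Wes, Ada]
Visit Wes → queue [Ada]
Visit Ada → queue []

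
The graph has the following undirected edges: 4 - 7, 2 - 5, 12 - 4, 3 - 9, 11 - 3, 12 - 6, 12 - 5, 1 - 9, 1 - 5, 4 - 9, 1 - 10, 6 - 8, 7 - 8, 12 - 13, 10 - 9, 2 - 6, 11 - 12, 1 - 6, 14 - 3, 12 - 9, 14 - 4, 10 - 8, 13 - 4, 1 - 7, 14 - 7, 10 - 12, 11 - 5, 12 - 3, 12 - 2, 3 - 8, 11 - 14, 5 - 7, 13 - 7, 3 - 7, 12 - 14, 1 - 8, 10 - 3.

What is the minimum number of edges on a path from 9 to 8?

2

Level 0: 9
Level 1: 1, 3, 4, 10, 12
Level 2: 2, 5, 6, 7, 8, 11, 13, 14
8 first appears at level 2.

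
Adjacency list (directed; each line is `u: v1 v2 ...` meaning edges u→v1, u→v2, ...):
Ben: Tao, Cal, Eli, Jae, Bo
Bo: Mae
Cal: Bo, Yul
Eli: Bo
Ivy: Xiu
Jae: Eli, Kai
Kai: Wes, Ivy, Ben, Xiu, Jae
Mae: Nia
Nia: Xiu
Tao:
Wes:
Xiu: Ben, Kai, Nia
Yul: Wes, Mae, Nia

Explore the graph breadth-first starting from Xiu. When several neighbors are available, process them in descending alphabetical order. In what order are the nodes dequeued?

Visit Xiu; enqueue Nia, Kai, Ben → queue [Nia, Kai, Ben]
Visit Nia → queue [Kai, Ben]
Visit Kai; enqueue Wes, Jae, Ivy → queue [Ben, Wes, Jae, Ivy]
Visit Ben; enqueue Tao, Eli, Cal, Bo → queue [Wes, Jae, Ivy, Tao, Eli, Cal, Bo]
Visit Wes → queue [Jae, Ivy, Tao, Eli, Cal, Bo]
Visit Jae → queue [Ivy, Tao, Eli, Cal, Bo]
Visit Ivy → queue [Tao, Eli, Cal, Bo]
Visit Tao → queue [Eli, Cal, Bo]
Visit Eli → queue [Cal, Bo]
Visit Cal; enqueue Yul → queue [Bo, Yul]
Visit Bo; enqueue Mae → queue [Yul, Mae]
Visit Yul → queue [Mae]
Visit Mae → queue []

Xiu Nia Kai Ben Wes Jae Ivy Tao Eli Cal Bo Yul Mae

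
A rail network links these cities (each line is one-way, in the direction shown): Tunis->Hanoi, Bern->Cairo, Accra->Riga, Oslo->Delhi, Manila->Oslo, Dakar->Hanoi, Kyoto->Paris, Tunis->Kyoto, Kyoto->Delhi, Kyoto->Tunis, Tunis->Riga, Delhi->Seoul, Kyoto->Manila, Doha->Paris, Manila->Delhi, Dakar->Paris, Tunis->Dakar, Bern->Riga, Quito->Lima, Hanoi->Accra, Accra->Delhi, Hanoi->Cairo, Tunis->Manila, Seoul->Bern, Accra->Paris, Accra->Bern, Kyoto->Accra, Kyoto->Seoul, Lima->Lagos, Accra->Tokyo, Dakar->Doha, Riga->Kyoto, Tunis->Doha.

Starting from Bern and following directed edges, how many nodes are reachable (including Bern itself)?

15

BFS from Bern visits: Bern, Cairo, Riga, Kyoto, Accra, Delhi, Manila, Paris, Seoul, Tunis, Tokyo, Oslo, Dakar, Doha, Hanoi
Reachable nodes: 15 of 18 total.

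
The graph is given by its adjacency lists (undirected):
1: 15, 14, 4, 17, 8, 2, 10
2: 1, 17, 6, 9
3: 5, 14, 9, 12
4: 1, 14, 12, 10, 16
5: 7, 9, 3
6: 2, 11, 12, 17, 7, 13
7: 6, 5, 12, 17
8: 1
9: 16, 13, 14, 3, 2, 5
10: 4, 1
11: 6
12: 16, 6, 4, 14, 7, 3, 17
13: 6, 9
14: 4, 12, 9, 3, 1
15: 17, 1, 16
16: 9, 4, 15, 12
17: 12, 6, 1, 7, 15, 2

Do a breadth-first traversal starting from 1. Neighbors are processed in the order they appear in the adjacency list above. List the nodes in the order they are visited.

1 → 15 → 14 → 4 → 17 → 8 → 2 → 10 → 16 → 12 → 9 → 3 → 6 → 7 → 13 → 5 → 11

Visit 1; enqueue 15, 14, 4, 17, 8, 2, 10 → queue [15, 14, 4, 17, 8, 2, 10]
Visit 15; enqueue 16 → queue [14, 4, 17, 8, 2, 10, 16]
Visit 14; enqueue 12, 9, 3 → queue [4, 17, 8, 2, 10, 16, 12, 9, 3]
Visit 4 → queue [17, 8, 2, 10, 16, 12, 9, 3]
Visit 17; enqueue 6, 7 → queue [8, 2, 10, 16, 12, 9, 3, 6, 7]
Visit 8 → queue [2, 10, 16, 12, 9, 3, 6, 7]
Visit 2 → queue [10, 16, 12, 9, 3, 6, 7]
Visit 10 → queue [16, 12, 9, 3, 6, 7]
Visit 16 → queue [12, 9, 3, 6, 7]
Visit 12 → queue [9, 3, 6, 7]
Visit 9; enqueue 13, 5 → queue [3, 6, 7, 13, 5]
Visit 3 → queue [6, 7, 13, 5]
Visit 6; enqueue 11 → queue [7, 13, 5, 11]
Visit 7 → queue [13, 5, 11]
Visit 13 → queue [5, 11]
Visit 5 → queue [11]
Visit 11 → queue []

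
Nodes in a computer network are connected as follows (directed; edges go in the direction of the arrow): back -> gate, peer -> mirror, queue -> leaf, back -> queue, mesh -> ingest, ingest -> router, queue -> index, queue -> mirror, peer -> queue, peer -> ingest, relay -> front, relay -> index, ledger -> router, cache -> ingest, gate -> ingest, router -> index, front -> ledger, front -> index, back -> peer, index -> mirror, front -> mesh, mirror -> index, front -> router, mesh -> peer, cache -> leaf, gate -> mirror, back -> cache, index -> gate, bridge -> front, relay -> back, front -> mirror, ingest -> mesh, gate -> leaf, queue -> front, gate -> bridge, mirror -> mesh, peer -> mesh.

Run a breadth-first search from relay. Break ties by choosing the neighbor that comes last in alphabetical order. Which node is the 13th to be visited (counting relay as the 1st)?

Visit relay; enqueue index, front, back → queue [index, front, back]
Visit index; enqueue mirror, gate → queue [front, back, mirror, gate]
Visit front; enqueue router, mesh, ledger → queue [back, mirror, gate, router, mesh, ledger]
Visit back; enqueue queue, peer, cache → queue [mirror, gate, router, mesh, ledger, queue, peer, cache]
Visit mirror → queue [gate, router, mesh, ledger, queue, peer, cache]
Visit gate; enqueue leaf, ingest, bridge → queue [router, mesh, ledger, queue, peer, cache, leaf, ingest, bridge]
Visit router → queue [mesh, ledger, queue, peer, cache, leaf, ingest, bridge]
Visit mesh → queue [ledger, queue, peer, cache, leaf, ingest, bridge]
Visit ledger → queue [queue, peer, cache, leaf, ingest, bridge]
Visit queue → queue [peer, cache, leaf, ingest, bridge]
Visit peer → queue [cache, leaf, ingest, bridge]
Visit cache → queue [leaf, ingest, bridge]
Visit leaf → queue [ingest, bridge]
Visit ingest → queue [bridge]
Visit bridge → queue []

Visit order: relay, index, front, back, mirror, gate, router, mesh, ledger, queue, peer, cache, leaf, ingest, bridge

leaf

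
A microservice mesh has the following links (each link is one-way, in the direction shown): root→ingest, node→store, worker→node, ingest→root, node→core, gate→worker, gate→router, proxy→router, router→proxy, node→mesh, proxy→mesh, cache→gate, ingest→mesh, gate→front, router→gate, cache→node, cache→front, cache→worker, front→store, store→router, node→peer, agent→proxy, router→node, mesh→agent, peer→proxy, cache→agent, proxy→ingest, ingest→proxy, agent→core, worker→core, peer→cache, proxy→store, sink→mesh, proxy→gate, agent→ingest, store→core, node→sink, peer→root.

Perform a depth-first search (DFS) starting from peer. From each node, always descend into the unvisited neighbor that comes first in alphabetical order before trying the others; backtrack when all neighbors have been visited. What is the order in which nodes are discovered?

peer, cache, agent, core, ingest, mesh, proxy, gate, front, store, router, node, sink, worker, root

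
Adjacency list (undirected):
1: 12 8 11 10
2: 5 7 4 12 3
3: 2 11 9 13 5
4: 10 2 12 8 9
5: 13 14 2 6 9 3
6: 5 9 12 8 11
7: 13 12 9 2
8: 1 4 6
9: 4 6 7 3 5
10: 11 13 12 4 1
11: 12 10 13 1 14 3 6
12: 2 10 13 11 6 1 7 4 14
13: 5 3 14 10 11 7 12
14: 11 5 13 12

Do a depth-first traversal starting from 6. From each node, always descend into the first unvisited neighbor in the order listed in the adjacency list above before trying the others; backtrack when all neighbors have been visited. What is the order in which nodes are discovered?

6 -> 5 -> 13 -> 3 -> 2 -> 7 -> 12 -> 10 -> 11 -> 1 -> 8 -> 4 -> 9 -> 14

Visit 6
6 → 5
5 → 13
13 → 3
3 → 2
2 → 7
7 → 12
12 → 10
10 → 11
11 → 1
1 → 8
8 → 4
4 → 9
11 → 14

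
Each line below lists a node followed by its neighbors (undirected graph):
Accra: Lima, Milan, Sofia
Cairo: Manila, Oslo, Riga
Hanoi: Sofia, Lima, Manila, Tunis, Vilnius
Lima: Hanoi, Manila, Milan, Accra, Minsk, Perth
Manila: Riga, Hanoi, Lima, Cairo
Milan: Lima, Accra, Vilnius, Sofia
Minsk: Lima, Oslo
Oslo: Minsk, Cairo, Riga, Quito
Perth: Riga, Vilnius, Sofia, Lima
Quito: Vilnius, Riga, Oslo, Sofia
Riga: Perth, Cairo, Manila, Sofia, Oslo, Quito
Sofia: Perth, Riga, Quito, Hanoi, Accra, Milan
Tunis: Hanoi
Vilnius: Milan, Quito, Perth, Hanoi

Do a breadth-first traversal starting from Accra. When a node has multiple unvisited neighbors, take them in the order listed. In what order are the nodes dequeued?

Accra, Lima, Milan, Sofia, Hanoi, Manila, Minsk, Perth, Vilnius, Riga, Quito, Tunis, Cairo, Oslo

Visit Accra; enqueue Lima, Milan, Sofia → queue [Lima, Milan, Sofia]
Visit Lima; enqueue Hanoi, Manila, Minsk, Perth → queue [Milan, Sofia, Hanoi, Manila, Minsk, Perth]
Visit Milan; enqueue Vilnius → queue [Sofia, Hanoi, Manila, Minsk, Perth, Vilnius]
Visit Sofia; enqueue Riga, Quito → queue [Hanoi, Manila, Minsk, Perth, Vilnius, Riga, Quito]
Visit Hanoi; enqueue Tunis → queue [Manila, Minsk, Perth, Vilnius, Riga, Quito, Tunis]
Visit Manila; enqueue Cairo → queue [Minsk, Perth, Vilnius, Riga, Quito, Tunis, Cairo]
Visit Minsk; enqueue Oslo → queue [Perth, Vilnius, Riga, Quito, Tunis, Cairo, Oslo]
Visit Perth → queue [Vilnius, Riga, Quito, Tunis, Cairo, Oslo]
Visit Vilnius → queue [Riga, Quito, Tunis, Cairo, Oslo]
Visit Riga → queue [Quito, Tunis, Cairo, Oslo]
Visit Quito → queue [Tunis, Cairo, Oslo]
Visit Tunis → queue [Cairo, Oslo]
Visit Cairo → queue [Oslo]
Visit Oslo → queue []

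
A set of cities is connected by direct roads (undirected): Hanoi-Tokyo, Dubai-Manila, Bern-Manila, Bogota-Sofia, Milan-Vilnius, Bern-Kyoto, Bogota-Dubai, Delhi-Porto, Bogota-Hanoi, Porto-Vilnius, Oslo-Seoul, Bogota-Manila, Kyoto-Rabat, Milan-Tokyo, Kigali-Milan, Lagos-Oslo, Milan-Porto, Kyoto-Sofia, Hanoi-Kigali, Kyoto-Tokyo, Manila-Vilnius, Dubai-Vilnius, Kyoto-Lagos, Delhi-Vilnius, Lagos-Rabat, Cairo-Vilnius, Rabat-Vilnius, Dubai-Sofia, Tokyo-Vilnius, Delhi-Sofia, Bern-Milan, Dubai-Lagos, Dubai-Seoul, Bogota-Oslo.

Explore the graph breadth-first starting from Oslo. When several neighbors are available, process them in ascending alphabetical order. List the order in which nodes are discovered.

Visit Oslo; enqueue Bogota, Lagos, Seoul → queue [Bogota, Lagos, Seoul]
Visit Bogota; enqueue Dubai, Hanoi, Manila, Sofia → queue [Lagos, Seoul, Dubai, Hanoi, Manila, Sofia]
Visit Lagos; enqueue Kyoto, Rabat → queue [Seoul, Dubai, Hanoi, Manila, Sofia, Kyoto, Rabat]
Visit Seoul → queue [Dubai, Hanoi, Manila, Sofia, Kyoto, Rabat]
Visit Dubai; enqueue Vilnius → queue [Hanoi, Manila, Sofia, Kyoto, Rabat, Vilnius]
Visit Hanoi; enqueue Kigali, Tokyo → queue [Manila, Sofia, Kyoto, Rabat, Vilnius, Kigali, Tokyo]
Visit Manila; enqueue Bern → queue [Sofia, Kyoto, Rabat, Vilnius, Kigali, Tokyo, Bern]
Visit Sofia; enqueue Delhi → queue [Kyoto, Rabat, Vilnius, Kigali, Tokyo, Bern, Delhi]
Visit Kyoto → queue [Rabat, Vilnius, Kigali, Tokyo, Bern, Delhi]
Visit Rabat → queue [Vilnius, Kigali, Tokyo, Bern, Delhi]
Visit Vilnius; enqueue Cairo, Milan, Porto → queue [Kigali, Tokyo, Bern, Delhi, Cairo, Milan, Porto]
Visit Kigali → queue [Tokyo, Bern, Delhi, Cairo, Milan, Porto]
Visit Tokyo → queue [Bern, Delhi, Cairo, Milan, Porto]
Visit Bern → queue [Delhi, Cairo, Milan, Porto]
Visit Delhi → queue [Cairo, Milan, Porto]
Visit Cairo → queue [Milan, Porto]
Visit Milan → queue [Porto]
Visit Porto → queue []

Oslo, Bogota, Lagos, Seoul, Dubai, Hanoi, Manila, Sofia, Kyoto, Rabat, Vilnius, Kigali, Tokyo, Bern, Delhi, Cairo, Milan, Porto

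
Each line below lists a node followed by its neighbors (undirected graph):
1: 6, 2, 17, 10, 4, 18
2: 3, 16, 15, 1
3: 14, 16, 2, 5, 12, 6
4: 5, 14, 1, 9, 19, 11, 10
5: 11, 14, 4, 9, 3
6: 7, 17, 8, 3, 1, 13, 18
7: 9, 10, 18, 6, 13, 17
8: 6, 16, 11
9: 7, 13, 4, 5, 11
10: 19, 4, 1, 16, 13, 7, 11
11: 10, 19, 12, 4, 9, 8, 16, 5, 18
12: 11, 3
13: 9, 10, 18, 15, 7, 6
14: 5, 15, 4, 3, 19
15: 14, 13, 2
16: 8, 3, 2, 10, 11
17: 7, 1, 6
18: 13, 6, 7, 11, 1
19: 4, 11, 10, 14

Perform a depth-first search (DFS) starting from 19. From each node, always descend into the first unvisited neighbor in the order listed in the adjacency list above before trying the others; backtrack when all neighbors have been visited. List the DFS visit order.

Visit 19
19 → 4
4 → 5
5 → 11
11 → 10
10 → 1
1 → 6
6 → 7
7 → 9
9 → 13
13 → 18
13 → 15
15 → 14
14 → 3
3 → 16
16 → 8
16 → 2
3 → 12
7 → 17

19 → 4 → 5 → 11 → 10 → 1 → 6 → 7 → 9 → 13 → 18 → 15 → 14 → 3 → 16 → 8 → 2 → 12 → 17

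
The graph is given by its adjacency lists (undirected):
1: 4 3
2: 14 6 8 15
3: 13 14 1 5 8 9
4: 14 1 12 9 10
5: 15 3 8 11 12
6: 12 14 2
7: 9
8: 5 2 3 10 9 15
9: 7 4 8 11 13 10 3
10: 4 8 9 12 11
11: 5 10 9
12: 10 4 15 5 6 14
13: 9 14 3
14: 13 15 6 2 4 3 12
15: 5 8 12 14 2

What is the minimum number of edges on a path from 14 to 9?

2

Level 0: 14
Level 1: 2, 3, 4, 6, 12, 13, 15
Level 2: 1, 5, 8, 9, 10
Level 3: 7, 11
9 first appears at level 2.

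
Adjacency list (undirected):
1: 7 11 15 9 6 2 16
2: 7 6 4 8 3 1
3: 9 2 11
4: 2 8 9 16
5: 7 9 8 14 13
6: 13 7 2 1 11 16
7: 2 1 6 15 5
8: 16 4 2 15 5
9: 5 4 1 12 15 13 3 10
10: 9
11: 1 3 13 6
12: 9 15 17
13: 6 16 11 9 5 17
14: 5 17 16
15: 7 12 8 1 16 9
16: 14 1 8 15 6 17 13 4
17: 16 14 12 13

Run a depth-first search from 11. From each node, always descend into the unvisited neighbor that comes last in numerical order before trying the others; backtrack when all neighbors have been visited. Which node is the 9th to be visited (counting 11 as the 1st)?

5

Visit 11
11 → 13
13 → 17
17 → 16
16 → 15
15 → 12
12 → 9
9 → 10
9 → 5
5 → 14
5 → 8
8 → 4
4 → 2
2 → 7
7 → 6
6 → 1
2 → 3

Visit order: 11, 13, 17, 16, 15, 12, 9, 10, 5, 14, 8, 4, 2, 7, 6, 1, 3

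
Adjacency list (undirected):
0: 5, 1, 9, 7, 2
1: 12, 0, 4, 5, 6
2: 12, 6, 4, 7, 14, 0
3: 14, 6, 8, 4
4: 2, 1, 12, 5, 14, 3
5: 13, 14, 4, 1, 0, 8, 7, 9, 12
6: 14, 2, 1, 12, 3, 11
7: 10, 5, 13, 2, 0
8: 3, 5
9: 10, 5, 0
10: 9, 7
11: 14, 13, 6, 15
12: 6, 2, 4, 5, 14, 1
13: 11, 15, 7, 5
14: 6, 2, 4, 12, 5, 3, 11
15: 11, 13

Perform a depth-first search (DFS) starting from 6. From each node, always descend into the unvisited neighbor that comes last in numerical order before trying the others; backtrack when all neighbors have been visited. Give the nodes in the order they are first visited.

6, 14, 12, 5, 13, 15, 11, 7, 10, 9, 0, 2, 4, 3, 8, 1

Visit 6
6 → 14
14 → 12
12 → 5
5 → 13
13 → 15
15 → 11
13 → 7
7 → 10
10 → 9
9 → 0
0 → 2
2 → 4
4 → 3
3 → 8
4 → 1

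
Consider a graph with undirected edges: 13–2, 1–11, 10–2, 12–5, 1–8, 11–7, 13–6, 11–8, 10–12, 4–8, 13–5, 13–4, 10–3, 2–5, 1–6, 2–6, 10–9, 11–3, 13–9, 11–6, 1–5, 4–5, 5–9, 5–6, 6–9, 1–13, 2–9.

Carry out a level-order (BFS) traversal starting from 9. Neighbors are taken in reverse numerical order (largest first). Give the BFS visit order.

Visit 9; enqueue 13, 10, 6, 5, 2 → queue [13, 10, 6, 5, 2]
Visit 13; enqueue 4, 1 → queue [10, 6, 5, 2, 4, 1]
Visit 10; enqueue 12, 3 → queue [6, 5, 2, 4, 1, 12, 3]
Visit 6; enqueue 11 → queue [5, 2, 4, 1, 12, 3, 11]
Visit 5 → queue [2, 4, 1, 12, 3, 11]
Visit 2 → queue [4, 1, 12, 3, 11]
Visit 4; enqueue 8 → queue [1, 12, 3, 11, 8]
Visit 1 → queue [12, 3, 11, 8]
Visit 12 → queue [3, 11, 8]
Visit 3 → queue [11, 8]
Visit 11; enqueue 7 → queue [8, 7]
Visit 8 → queue [7]
Visit 7 → queue []

9, 13, 10, 6, 5, 2, 4, 1, 12, 3, 11, 8, 7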